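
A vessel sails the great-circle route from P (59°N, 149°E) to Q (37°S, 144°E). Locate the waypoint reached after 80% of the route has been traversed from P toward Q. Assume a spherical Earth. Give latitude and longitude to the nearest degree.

Convert each endpoint to a unit vector on the sphere (x = cos φ cos λ, y = cos φ sin λ, z = sin φ).
The central angle between the endpoints is δ = arccos(p₁·p₂) ≈ 1.677 rad (96.1°).
Interpolate at f = 0.80 with slerp weights a = sin((1−f)δ)/sin δ ≈ 0.331, b = sin(fδ)/sin δ ≈ 0.979.
p = a·p₁ + b·p₂ ≈ (-0.779, 0.548, -0.306); φ = arcsin(p_z) ≈ -17.80°, λ = atan2(p_y, p_x) ≈ 144.89°.

≈ (18°S, 145°E)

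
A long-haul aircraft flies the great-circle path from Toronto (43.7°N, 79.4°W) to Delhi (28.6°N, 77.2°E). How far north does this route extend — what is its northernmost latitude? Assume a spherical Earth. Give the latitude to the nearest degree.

≈ 75°N

The great circle lies in the plane with unit normal n̂ = (p₁ × p₂)/|p₁ × p₂|.
Here n̂_z ≈ +0.260; the vertex latitude is φ_max = arccos|n̂_z| ≈ 74.9°.
Check via Clairaut: cos φ_max = |cos φ₁| · sin C = cos(43.7°)·sin(21.1°) ≈ 0.260, again giving ≈ 74.9°.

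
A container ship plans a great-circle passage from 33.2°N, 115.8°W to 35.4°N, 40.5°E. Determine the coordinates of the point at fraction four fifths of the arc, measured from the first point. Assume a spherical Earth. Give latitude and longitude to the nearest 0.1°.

Convert each endpoint to a unit vector on the sphere (x = cos φ cos λ, y = cos φ sin λ, z = sin φ).
The central angle between the endpoints is δ = arccos(p₁·p₂) ≈ 1.883 rad (107.9°).
Interpolate at f = 4/5 with slerp weights a = sin((1−f)δ)/sin δ ≈ 0.387, b = sin(fδ)/sin δ ≈ 1.049.
p = a·p₁ + b·p₂ ≈ (0.509, 0.264, 0.819); φ = arcsin(p_z) ≈ 55.00°, λ = atan2(p_y, p_x) ≈ 27.40°.

≈ 55.0°N, 27.4°E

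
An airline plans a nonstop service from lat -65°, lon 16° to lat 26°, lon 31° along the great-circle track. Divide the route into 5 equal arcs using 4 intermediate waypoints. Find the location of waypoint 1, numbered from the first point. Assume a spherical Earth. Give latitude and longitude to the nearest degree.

≈ lat -47°, lon 22°

From cos δ = sin φ₁ sin φ₂ + cos φ₁ cos φ₂ cos Δλ, the central angle is δ ≈ 1.601 rad (91.7°).
Interpolate at f = 1/5 with slerp weights a = sin((1−f)δ)/sin δ ≈ 0.959, b = sin(fδ)/sin δ ≈ 0.315.
p = a·p₁ + b·p₂ ≈ (0.632, 0.257, -0.731); φ = arcsin(p_z) ≈ -46.96°, λ = atan2(p_y, p_x) ≈ 22.16°.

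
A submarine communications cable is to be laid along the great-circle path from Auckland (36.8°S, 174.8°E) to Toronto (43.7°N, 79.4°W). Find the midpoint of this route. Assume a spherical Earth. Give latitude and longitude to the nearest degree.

≈ (6°N, 136°W)

From cos δ = sin φ₁ sin φ₂ + cos φ₁ cos φ₂ cos Δλ, the central angle is δ ≈ 2.179 rad (124.9°).
Interpolate at f = 1/2 with slerp weights a = sin((1−f)δ)/sin δ ≈ 1.080, b = sin(fδ)/sin δ ≈ 1.080.
p = a·p₁ + b·p₂ ≈ (-0.718, -0.689, 0.099); φ = arcsin(p_z) ≈ 5.69°, λ = atan2(p_y, p_x) ≈ -136.16°.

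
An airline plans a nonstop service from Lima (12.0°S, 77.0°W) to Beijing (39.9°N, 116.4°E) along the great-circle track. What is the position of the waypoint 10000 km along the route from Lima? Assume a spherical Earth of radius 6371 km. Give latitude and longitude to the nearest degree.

≈ (66°N, 138°W)

Convert each endpoint to a unit vector on the sphere (x = cos φ cos λ, y = cos φ sin λ, z = sin φ).
The central angle between the endpoints is δ = arccos(p₁·p₂) ≈ 2.613 rad (149.7°). The total great-circle distance is δ·R ≈ 2.613 × 6371 ≈ 16645 km, so the target fraction is f = 10000/16645 ≈ 0.601.
Interpolate at f ≈ 0.601 with slerp weights a = sin((1−f)δ)/sin δ ≈ 1.712, b = sin(fδ)/sin δ ≈ 1.982.
p = a·p₁ + b·p₂ ≈ (-0.299, -0.270, 0.915); φ = arcsin(p_z) ≈ 66.23°, λ = atan2(p_y, p_x) ≈ -137.94°.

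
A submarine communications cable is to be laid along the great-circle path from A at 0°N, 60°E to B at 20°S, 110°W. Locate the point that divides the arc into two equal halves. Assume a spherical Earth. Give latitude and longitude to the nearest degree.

≈ 62°S, 5°W

Convert each endpoint to a unit vector on the sphere (x = cos φ cos λ, y = cos φ sin λ, z = sin φ).
The central angle between the endpoints is δ = arccos(p₁·p₂) ≈ 2.753 rad (157.7°).
Interpolate at f = 1/2 with slerp weights a = sin((1−f)δ)/sin δ ≈ 2.589, b = sin(fδ)/sin δ ≈ 2.589.
p = a·p₁ + b·p₂ ≈ (0.462, -0.044, -0.886); φ = arcsin(p_z) ≈ -62.32°, λ = atan2(p_y, p_x) ≈ -5.44°.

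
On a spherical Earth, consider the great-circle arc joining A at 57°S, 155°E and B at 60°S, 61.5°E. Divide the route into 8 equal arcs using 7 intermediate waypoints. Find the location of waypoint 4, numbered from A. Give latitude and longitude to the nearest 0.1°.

≈ 67.2°S, 110.9°E

Write both endpoints as unit vectors p₁, p₂ with components (cos φ cos λ, cos φ sin λ, sin φ).
The central angle between the endpoints is δ = arccos(p₁·p₂) ≈ 0.782 rad (44.8°).
Interpolate at f = 4/8 with slerp weights a = sin((1−f)δ)/sin δ ≈ 0.541, b = sin(fδ)/sin δ ≈ 0.541.
p = a·p₁ + b·p₂ ≈ (-0.138, 0.362, -0.922); φ = arcsin(p_z) ≈ -67.20°, λ = atan2(p_y, p_x) ≈ 110.85°.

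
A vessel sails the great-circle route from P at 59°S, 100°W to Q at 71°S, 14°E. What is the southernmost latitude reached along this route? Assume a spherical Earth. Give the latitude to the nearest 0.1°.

≈ 76.8°S

The great circle lies in the plane with unit normal n̂ = (p₁ × p₂)/|p₁ × p₂|.
Here n̂_z ≈ +0.229; the vertex latitude is φ_max = arccos|n̂_z| ≈ 76.8°.
Check via Clairaut: cos φ_max = |cos φ₁| · sin C = cos(59.0°)·sin(153.7°) ≈ 0.229, again giving ≈ 76.8°.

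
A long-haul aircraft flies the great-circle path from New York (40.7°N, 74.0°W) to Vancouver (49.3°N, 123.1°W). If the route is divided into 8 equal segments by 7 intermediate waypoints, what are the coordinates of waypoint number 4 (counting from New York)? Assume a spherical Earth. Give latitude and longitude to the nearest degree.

Convert each endpoint to a unit vector on the sphere (x = cos φ cos λ, y = cos φ sin λ, z = sin φ).
The central angle between the endpoints is δ = arccos(p₁·p₂) ≈ 0.613 rad (35.1°).
Interpolate at f = 4/8 with slerp weights a = sin((1−f)δ)/sin δ ≈ 0.524, b = sin(fδ)/sin δ ≈ 0.524.
p = a·p₁ + b·p₂ ≈ (-0.077, -0.669, 0.740); φ = arcsin(p_z) ≈ 47.69°, λ = atan2(p_y, p_x) ≈ -96.58°.

≈ (48°N, 97°W)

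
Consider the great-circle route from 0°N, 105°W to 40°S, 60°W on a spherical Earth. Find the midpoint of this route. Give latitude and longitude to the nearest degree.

Write both endpoints as unit vectors p₁, p₂ with components (cos φ cos λ, cos φ sin λ, sin φ).
The central angle between the endpoints is δ = arccos(p₁·p₂) ≈ 0.998 rad (57.2°).
Interpolate at f = 1/2 with slerp weights a = sin((1−f)δ)/sin δ ≈ 0.569, b = sin(fδ)/sin δ ≈ 0.569.
p = a·p₁ + b·p₂ ≈ (0.071, -0.928, -0.366); φ = arcsin(p_z) ≈ -21.47°, λ = atan2(p_y, p_x) ≈ -85.64°.

≈ 21°S, 86°W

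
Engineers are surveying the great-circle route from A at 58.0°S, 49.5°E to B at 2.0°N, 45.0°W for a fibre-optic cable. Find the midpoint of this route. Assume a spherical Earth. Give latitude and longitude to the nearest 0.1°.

≈ 36.6°S, 16.1°W

Convert each endpoint to a unit vector on the sphere (x = cos φ cos λ, y = cos φ sin λ, z = sin φ).
The central angle between the endpoints is δ = arccos(p₁·p₂) ≈ 1.642 rad (94.1°).
Interpolate at f = 1/2 with slerp weights a = sin((1−f)δ)/sin δ ≈ 0.734, b = sin(fδ)/sin δ ≈ 0.734.
p = a·p₁ + b·p₂ ≈ (0.771, -0.223, -0.597); φ = arcsin(p_z) ≈ -36.63°, λ = atan2(p_y, p_x) ≈ -16.12°.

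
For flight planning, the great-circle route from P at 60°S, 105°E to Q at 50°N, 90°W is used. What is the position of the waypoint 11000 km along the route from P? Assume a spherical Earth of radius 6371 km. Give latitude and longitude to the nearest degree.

≈ 12°S, 123°W

From cos δ = sin φ₁ sin φ₂ + cos φ₁ cos φ₂ cos Δλ, the central angle is δ ≈ 2.912 rad (166.9°). The total great-circle distance is δ·R ≈ 2.912 × 6371 ≈ 18555 km, so the target fraction is f = 11000/18555 ≈ 0.593.
Interpolate at f ≈ 0.593 with slerp weights a = sin((1−f)δ)/sin δ ≈ 4.080, b = sin(fδ)/sin δ ≈ 4.349.
p = a·p₁ + b·p₂ ≈ (-0.528, -0.825, -0.202); φ = arcsin(p_z) ≈ -11.65°, λ = atan2(p_y, p_x) ≈ -122.62°.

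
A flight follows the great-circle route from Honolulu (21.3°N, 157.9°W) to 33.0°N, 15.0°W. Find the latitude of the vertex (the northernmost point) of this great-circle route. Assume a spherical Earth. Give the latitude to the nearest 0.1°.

≈ 58.6°N

The great circle lies in the plane with unit normal n̂ = (p₁ × p₂)/|p₁ × p₂|.
Here n̂_z ≈ +0.521; the vertex latitude is φ_max = arccos|n̂_z| ≈ 58.6°.
Check via Clairaut: cos φ_max = |cos φ₁| · sin C = cos(21.3°)·sin(34.0°) ≈ 0.521, again giving ≈ 58.6°.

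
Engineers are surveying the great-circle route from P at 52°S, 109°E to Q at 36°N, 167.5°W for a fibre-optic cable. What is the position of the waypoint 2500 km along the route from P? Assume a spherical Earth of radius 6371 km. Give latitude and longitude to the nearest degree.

The haversine formula gives a central angle δ ≈ 1.990 rad (114.0°) between the endpoints. The total great-circle distance is δ·R ≈ 1.990 × 6371 ≈ 12677 km, so the target fraction is f = 2500/12677 ≈ 0.197.
Interpolate at f ≈ 0.197 with slerp weights a = sin((1−f)δ)/sin δ ≈ 1.094, b = sin(fδ)/sin δ ≈ 0.419.
p = a·p₁ + b·p₂ ≈ (-0.550, 0.564, -0.616); φ = arcsin(p_z) ≈ -38.04°, λ = atan2(p_y, p_x) ≈ 134.29°.

≈ 38°S, 134°E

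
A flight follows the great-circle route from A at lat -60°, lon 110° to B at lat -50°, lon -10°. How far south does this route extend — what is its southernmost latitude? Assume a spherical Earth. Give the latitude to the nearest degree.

The great circle lies in the plane with unit normal n̂ = (p₁ × p₂)/|p₁ × p₂|.
Here n̂_z ≈ -0.322; the vertex latitude is φ_max = arccos|n̂_z| ≈ 71.2°.
Check via Clairaut: cos φ_max = |cos φ₁| · sin C = cos(60.0°)·sin(139.9°) ≈ 0.322, again giving ≈ 71.2°.

≈ -71°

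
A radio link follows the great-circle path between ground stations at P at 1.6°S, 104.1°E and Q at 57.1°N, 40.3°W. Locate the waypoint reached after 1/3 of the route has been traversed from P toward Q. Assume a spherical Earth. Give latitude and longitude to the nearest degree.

≈ 35°N, 88°E

Convert each endpoint to a unit vector on the sphere (x = cos φ cos λ, y = cos φ sin λ, z = sin φ).
The central angle between the endpoints is δ = arccos(p₁·p₂) ≈ 2.054 rad (117.7°).
Interpolate at f = 1/3 with slerp weights a = sin((1−f)δ)/sin δ ≈ 1.107, b = sin(fδ)/sin δ ≈ 0.714.
p = a·p₁ + b·p₂ ≈ (0.026, 0.822, 0.569); φ = arcsin(p_z) ≈ 34.68°, λ = atan2(p_y, p_x) ≈ 88.16°.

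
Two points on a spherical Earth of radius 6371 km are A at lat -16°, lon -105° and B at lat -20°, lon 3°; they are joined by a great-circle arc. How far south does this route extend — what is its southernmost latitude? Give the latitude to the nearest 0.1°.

The great circle lies in the plane with unit normal n̂ = (p₁ × p₂)/|p₁ × p₂|.
Here n̂_z ≈ +0.874; the vertex latitude is φ_max = arccos|n̂_z| ≈ 29.1°.
Check via Clairaut: cos φ_max = |cos φ₁| · sin C = cos(16.0°)·sin(114.6°) ≈ 0.874, again giving ≈ 29.1°.

≈ -29.1°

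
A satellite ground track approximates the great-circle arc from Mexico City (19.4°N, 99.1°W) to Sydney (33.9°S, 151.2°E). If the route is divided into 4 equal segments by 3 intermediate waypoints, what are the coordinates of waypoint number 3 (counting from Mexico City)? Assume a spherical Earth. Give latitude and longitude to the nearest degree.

Write both endpoints as unit vectors p₁, p₂ with components (cos φ cos λ, cos φ sin λ, sin φ).
The central angle between the endpoints is δ = arccos(p₁·p₂) ≈ 2.037 rad (116.7°).
Interpolate at f = 3/4 with slerp weights a = sin((1−f)δ)/sin δ ≈ 0.546, b = sin(fδ)/sin δ ≈ 1.118.
p = a·p₁ + b·p₂ ≈ (-0.895, -0.061, -0.442); φ = arcsin(p_z) ≈ -26.26°, λ = atan2(p_y, p_x) ≈ -176.10°.

≈ 26°S, 176°W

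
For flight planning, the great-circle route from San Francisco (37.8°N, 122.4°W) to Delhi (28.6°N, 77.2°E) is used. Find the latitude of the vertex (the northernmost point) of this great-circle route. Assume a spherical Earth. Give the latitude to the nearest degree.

≈ 76°N

The great circle lies in the plane with unit normal n̂ = (p₁ × p₂)/|p₁ × p₂|.
Here n̂_z ≈ -0.249; the vertex latitude is φ_max = arccos|n̂_z| ≈ 75.6°.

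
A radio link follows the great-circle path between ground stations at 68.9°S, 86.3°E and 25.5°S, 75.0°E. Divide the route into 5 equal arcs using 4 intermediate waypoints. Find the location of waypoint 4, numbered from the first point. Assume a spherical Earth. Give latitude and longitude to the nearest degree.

Write both endpoints as unit vectors p₁, p₂ with components (cos φ cos λ, cos φ sin λ, sin φ).
The central angle between the endpoints is δ = arccos(p₁·p₂) ≈ 0.767 rad (43.9°).
Interpolate at f = 4/5 with slerp weights a = sin((1−f)δ)/sin δ ≈ 0.220, b = sin(fδ)/sin δ ≈ 0.830.
p = a·p₁ + b·p₂ ≈ (0.199, 0.802, -0.563); φ = arcsin(p_z) ≈ -34.24°, λ = atan2(p_y, p_x) ≈ 76.08°.

≈ 34°S, 76°E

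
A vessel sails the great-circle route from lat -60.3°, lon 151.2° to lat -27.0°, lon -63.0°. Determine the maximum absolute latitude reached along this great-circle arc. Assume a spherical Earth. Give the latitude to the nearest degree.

≈ -76°

The great circle lies in the plane with unit normal n̂ = (p₁ × p₂)/|p₁ × p₂|.
Here n̂_z ≈ +0.248; the vertex latitude is φ_max = arccos|n̂_z| ≈ 75.6°.
Check via Clairaut: cos φ_max = |cos φ₁| · sin C = cos(60.3°)·sin(149.9°) ≈ 0.248, again giving ≈ 75.6°.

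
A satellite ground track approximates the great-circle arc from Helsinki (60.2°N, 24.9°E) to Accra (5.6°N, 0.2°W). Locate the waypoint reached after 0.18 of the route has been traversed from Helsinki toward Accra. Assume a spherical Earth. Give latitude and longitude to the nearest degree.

Write both endpoints as unit vectors p₁, p₂ with components (cos φ cos λ, cos φ sin λ, sin φ).
The central angle between the endpoints is δ = arccos(p₁·p₂) ≈ 1.009 rad (57.8°).
Interpolate at f = 0.18 with slerp weights a = sin((1−f)δ)/sin δ ≈ 0.870, b = sin(fδ)/sin δ ≈ 0.213.
p = a·p₁ + b·p₂ ≈ (0.605, 0.181, 0.776); φ = arcsin(p_z) ≈ 50.87°, λ = atan2(p_y, p_x) ≈ 16.69°.

≈ (51°N, 17°E)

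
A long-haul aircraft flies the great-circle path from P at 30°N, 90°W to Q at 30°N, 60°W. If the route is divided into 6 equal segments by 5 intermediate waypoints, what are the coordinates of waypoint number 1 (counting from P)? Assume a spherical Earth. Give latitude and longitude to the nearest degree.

Write both endpoints as unit vectors p₁, p₂ with components (cos φ cos λ, cos φ sin λ, sin φ).
The central angle between the endpoints is δ = arccos(p₁·p₂) ≈ 0.452 rad (25.9°).
Interpolate at f = 1/6 with slerp weights a = sin((1−f)δ)/sin δ ≈ 0.842, b = sin(fδ)/sin δ ≈ 0.172.
p = a·p₁ + b·p₂ ≈ (0.075, -0.859, 0.507); φ = arcsin(p_z) ≈ 30.48°, λ = atan2(p_y, p_x) ≈ -85.03°.

≈ 30°N, 85°W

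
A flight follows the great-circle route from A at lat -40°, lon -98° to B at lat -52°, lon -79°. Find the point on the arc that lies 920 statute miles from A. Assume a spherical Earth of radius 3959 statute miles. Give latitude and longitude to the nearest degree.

Write both endpoints as unit vectors p₁, p₂ with components (cos φ cos λ, cos φ sin λ, sin φ).
The central angle between the endpoints is δ = arccos(p₁·p₂) ≈ 0.310 rad (17.7°). The total great-circle distance is δ·R ≈ 0.310 × 3959 ≈ 1226 mi, so the target fraction is f = 920/1226 ≈ 0.751.
Interpolate at f ≈ 0.751 with slerp weights a = sin((1−f)δ)/sin δ ≈ 0.253, b = sin(fδ)/sin δ ≈ 0.756.
p = a·p₁ + b·p₂ ≈ (0.062, -0.649, -0.758); φ = arcsin(p_z) ≈ -49.32°, λ = atan2(p_y, p_x) ≈ -84.56°.

≈ lat -49°, lon -85°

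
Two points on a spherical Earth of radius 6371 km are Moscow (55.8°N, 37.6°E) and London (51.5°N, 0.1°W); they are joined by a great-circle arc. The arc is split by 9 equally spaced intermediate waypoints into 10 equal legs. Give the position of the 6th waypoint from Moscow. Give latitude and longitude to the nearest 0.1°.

≈ 54.6°N, 13.9°E

Convert each endpoint to a unit vector on the sphere (x = cos φ cos λ, y = cos φ sin λ, z = sin φ).
The central angle between the endpoints is δ = arccos(p₁·p₂) ≈ 0.392 rad (22.5°).
Interpolate at f = 6/10 with slerp weights a = sin((1−f)δ)/sin δ ≈ 0.409, b = sin(fδ)/sin δ ≈ 0.610.
p = a·p₁ + b·p₂ ≈ (0.562, 0.140, 0.815); φ = arcsin(p_z) ≈ 54.63°, λ = atan2(p_y, p_x) ≈ 13.95°.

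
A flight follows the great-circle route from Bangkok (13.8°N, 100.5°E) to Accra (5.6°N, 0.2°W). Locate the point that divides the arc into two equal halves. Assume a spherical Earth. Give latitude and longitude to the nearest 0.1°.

Convert each endpoint to a unit vector on the sphere (x = cos φ cos λ, y = cos φ sin λ, z = sin φ).
The central angle between the endpoints is δ = arccos(p₁·p₂) ≈ 1.728 rad (99.0°).
Interpolate at f = 1/2 with slerp weights a = sin((1−f)δ)/sin δ ≈ 0.770, b = sin(fδ)/sin δ ≈ 0.770.
p = a·p₁ + b·p₂ ≈ (0.630, 0.732, 0.259); φ = arcsin(p_z) ≈ 14.99°, λ = atan2(p_y, p_x) ≈ 49.30°.

≈ 15.0°N, 49.3°E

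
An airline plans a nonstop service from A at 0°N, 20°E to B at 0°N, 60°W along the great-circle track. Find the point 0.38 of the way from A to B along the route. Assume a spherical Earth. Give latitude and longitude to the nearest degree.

Convert each endpoint to a unit vector on the sphere (x = cos φ cos λ, y = cos φ sin λ, z = sin φ).
The central angle between the endpoints is δ = arccos(p₁·p₂) ≈ 1.396 rad (80.0°).
Interpolate at f = 0.38 with slerp weights a = sin((1−f)δ)/sin δ ≈ 0.773, b = sin(fδ)/sin δ ≈ 0.514.
p = a·p₁ + b·p₂ ≈ (0.984, -0.181, 0.000); φ = arcsin(p_z) ≈ 0.00°, λ = atan2(p_y, p_x) ≈ -10.40°.

≈ 0°N, 10°W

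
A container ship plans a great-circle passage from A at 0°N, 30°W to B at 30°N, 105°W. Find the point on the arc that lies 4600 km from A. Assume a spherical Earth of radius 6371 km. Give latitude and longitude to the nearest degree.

Convert each endpoint to a unit vector on the sphere (x = cos φ cos λ, y = cos φ sin λ, z = sin φ).
The central angle between the endpoints is δ = arccos(p₁·p₂) ≈ 1.345 rad (77.0°). The total great-circle distance is δ·R ≈ 1.345 × 6371 ≈ 8567 km, so the target fraction is f = 4600/8567 ≈ 0.537.
Interpolate at f ≈ 0.537 with slerp weights a = sin((1−f)δ)/sin δ ≈ 0.598, b = sin(fδ)/sin δ ≈ 0.678.
p = a·p₁ + b·p₂ ≈ (0.366, -0.867, 0.339); φ = arcsin(p_z) ≈ 19.82°, λ = atan2(p_y, p_x) ≈ -67.09°.

≈ 20°N, 67°W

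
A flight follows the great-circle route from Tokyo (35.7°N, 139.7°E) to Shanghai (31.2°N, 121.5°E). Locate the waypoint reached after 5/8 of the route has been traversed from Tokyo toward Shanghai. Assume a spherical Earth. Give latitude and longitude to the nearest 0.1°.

≈ 33.2°N, 128.1°E

The haversine formula gives a central angle δ ≈ 0.276 rad (15.8°) between the endpoints.
Interpolate at f = 5/8 with slerp weights a = sin((1−f)δ)/sin δ ≈ 0.379, b = sin(fδ)/sin δ ≈ 0.630.
p = a·p₁ + b·p₂ ≈ (-0.516, 0.659, 0.548); φ = arcsin(p_z) ≈ 33.20°, λ = atan2(p_y, p_x) ≈ 128.10°.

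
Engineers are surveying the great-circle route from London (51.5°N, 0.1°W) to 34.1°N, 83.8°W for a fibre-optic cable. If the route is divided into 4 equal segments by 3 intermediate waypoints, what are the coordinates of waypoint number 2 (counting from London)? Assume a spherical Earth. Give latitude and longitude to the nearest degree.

≈ 51°N, 49°W

Write both endpoints as unit vectors p₁, p₂ with components (cos φ cos λ, cos φ sin λ, sin φ).
The central angle between the endpoints is δ = arccos(p₁·p₂) ≈ 1.053 rad (60.3°).
Interpolate at f = 2/4 with slerp weights a = sin((1−f)δ)/sin δ ≈ 0.578, b = sin(fδ)/sin δ ≈ 0.578.
p = a·p₁ + b·p₂ ≈ (0.412, -0.477, 0.777); φ = arcsin(p_z) ≈ 50.96°, λ = atan2(p_y, p_x) ≈ -49.18°.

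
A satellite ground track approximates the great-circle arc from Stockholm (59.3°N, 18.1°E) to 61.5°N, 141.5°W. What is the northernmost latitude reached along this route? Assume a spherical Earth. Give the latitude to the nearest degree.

≈ 84°N

The great circle lies in the plane with unit normal n̂ = (p₁ × p₂)/|p₁ × p₂|.
Here n̂_z ≈ -0.100; the vertex latitude is φ_max = arccos|n̂_z| ≈ 84.3°.
Check via Clairaut: cos φ_max = |cos φ₁| · sin C = cos(59.3°)·sin(11.3°) ≈ 0.100, again giving ≈ 84.3°.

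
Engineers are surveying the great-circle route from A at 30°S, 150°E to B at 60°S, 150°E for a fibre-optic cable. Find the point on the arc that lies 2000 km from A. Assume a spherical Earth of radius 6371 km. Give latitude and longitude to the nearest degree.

≈ 48°S, 150°E

Write both endpoints as unit vectors p₁, p₂ with components (cos φ cos λ, cos φ sin λ, sin φ).
The central angle between the endpoints is δ = arccos(p₁·p₂) ≈ 0.524 rad (30.0°). The total great-circle distance is δ·R ≈ 0.524 × 6371 ≈ 3336 km, so the target fraction is f = 2000/3336 ≈ 0.600.
Interpolate at f ≈ 0.600 with slerp weights a = sin((1−f)δ)/sin δ ≈ 0.416, b = sin(fδ)/sin δ ≈ 0.618.
p = a·p₁ + b·p₂ ≈ (-0.580, 0.335, -0.743); φ = arcsin(p_z) ≈ -47.99°, λ = atan2(p_y, p_x) ≈ 150.00°.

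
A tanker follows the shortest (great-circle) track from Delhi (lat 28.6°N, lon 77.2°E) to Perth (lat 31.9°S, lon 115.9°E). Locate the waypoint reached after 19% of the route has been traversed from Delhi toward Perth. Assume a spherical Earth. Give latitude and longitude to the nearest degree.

From cos δ = sin φ₁ sin φ₂ + cos φ₁ cos φ₂ cos Δλ, the central angle is δ ≈ 1.236 rad (70.8°).
Interpolate at f = 0.19 with slerp weights a = sin((1−f)δ)/sin δ ≈ 0.892, b = sin(fδ)/sin δ ≈ 0.246.
p = a·p₁ + b·p₂ ≈ (0.082, 0.951, 0.297); φ = arcsin(p_z) ≈ 17.25°, λ = atan2(p_y, p_x) ≈ 85.07°.

≈ lat 17°N, lon 85°E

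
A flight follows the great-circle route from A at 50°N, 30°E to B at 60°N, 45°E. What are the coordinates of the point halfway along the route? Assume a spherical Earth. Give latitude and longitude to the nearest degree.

From cos δ = sin φ₁ sin φ₂ + cos φ₁ cos φ₂ cos Δλ, the central angle is δ ≈ 0.229 rad (13.1°).
Interpolate at f = 1/2 with slerp weights a = sin((1−f)δ)/sin δ ≈ 0.503, b = sin(fδ)/sin δ ≈ 0.503.
p = a·p₁ + b·p₂ ≈ (0.458, 0.340, 0.821); φ = arcsin(p_z) ≈ 55.23°, λ = atan2(p_y, p_x) ≈ 36.56°.

≈ 55°N, 37°E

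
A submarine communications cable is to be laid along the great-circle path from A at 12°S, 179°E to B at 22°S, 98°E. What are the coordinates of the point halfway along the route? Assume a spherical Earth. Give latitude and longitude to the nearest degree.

≈ 22°S, 140°E

Convert each endpoint to a unit vector on the sphere (x = cos φ cos λ, y = cos φ sin λ, z = sin φ).
The central angle between the endpoints is δ = arccos(p₁·p₂) ≈ 1.349 rad (77.3°).
Interpolate at f = 1/2 with slerp weights a = sin((1−f)δ)/sin δ ≈ 0.640, b = sin(fδ)/sin δ ≈ 0.640.
p = a·p₁ + b·p₂ ≈ (-0.709, 0.599, -0.373); φ = arcsin(p_z) ≈ -21.90°, λ = atan2(p_y, p_x) ≈ 139.81°.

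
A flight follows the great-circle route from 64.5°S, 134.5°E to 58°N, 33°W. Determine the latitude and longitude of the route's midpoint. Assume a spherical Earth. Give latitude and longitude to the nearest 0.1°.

≈ 20.8°S, 7.4°E

Convert each endpoint to a unit vector on the sphere (x = cos φ cos λ, y = cos φ sin λ, z = sin φ).
The central angle between the endpoints is δ = arccos(p₁·p₂) ≈ 2.988 rad (171.2°).
Interpolate at f = 1/2 with slerp weights a = sin((1−f)δ)/sin δ ≈ 6.500, b = sin(fδ)/sin δ ≈ 6.500.
p = a·p₁ + b·p₂ ≈ (0.927, 0.120, -0.354); φ = arcsin(p_z) ≈ -20.76°, λ = atan2(p_y, p_x) ≈ 7.37°.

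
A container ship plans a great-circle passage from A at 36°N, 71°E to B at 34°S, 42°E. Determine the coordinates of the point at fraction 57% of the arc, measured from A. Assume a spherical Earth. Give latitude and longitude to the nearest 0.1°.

≈ 3.9°S, 54.5°E

From cos δ = sin φ₁ sin φ₂ + cos φ₁ cos φ₂ cos Δλ, the central angle is δ ≈ 1.310 rad (75.1°).
Interpolate at f = 0.57 with slerp weights a = sin((1−f)δ)/sin δ ≈ 0.553, b = sin(fδ)/sin δ ≈ 0.703.
p = a·p₁ + b·p₂ ≈ (0.579, 0.813, -0.068); φ = arcsin(p_z) ≈ -3.91°, λ = atan2(p_y, p_x) ≈ 54.55°.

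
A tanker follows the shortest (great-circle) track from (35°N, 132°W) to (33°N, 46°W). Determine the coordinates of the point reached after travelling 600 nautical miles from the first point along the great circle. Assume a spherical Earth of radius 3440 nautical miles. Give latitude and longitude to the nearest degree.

Write both endpoints as unit vectors p₁, p₂ with components (cos φ cos λ, cos φ sin λ, sin φ).
The central angle between the endpoints is δ = arccos(p₁·p₂) ≈ 1.202 rad (68.9°). The total great-circle distance is δ·R ≈ 1.202 × 3440 ≈ 4136 nmi, so the target fraction is f = 600/4136 ≈ 0.145.
Interpolate at f ≈ 0.145 with slerp weights a = sin((1−f)δ)/sin δ ≈ 0.918, b = sin(fδ)/sin δ ≈ 0.186.
p = a·p₁ + b·p₂ ≈ (-0.395, -0.671, 0.628); φ = arcsin(p_z) ≈ 38.88°, λ = atan2(p_y, p_x) ≈ -120.47°.

≈ (39°N, 120°W)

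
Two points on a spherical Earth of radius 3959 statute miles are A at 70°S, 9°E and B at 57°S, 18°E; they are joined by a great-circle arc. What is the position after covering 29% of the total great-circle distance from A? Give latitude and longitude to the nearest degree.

From cos δ = sin φ₁ sin φ₂ + cos φ₁ cos φ₂ cos Δλ, the central angle is δ ≈ 0.237 rad (13.6°).
Interpolate at f = 0.29 with slerp weights a = sin((1−f)δ)/sin δ ≈ 0.713, b = sin(fδ)/sin δ ≈ 0.292.
p = a·p₁ + b·p₂ ≈ (0.392, 0.087, -0.916); φ = arcsin(p_z) ≈ -66.29°, λ = atan2(p_y, p_x) ≈ 12.55°.

≈ 66°S, 13°E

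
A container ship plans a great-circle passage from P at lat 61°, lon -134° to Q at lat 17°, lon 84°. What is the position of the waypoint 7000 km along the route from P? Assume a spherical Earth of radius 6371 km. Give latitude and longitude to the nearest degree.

≈ lat 48°, lon 98°

Write both endpoints as unit vectors p₁, p₂ with components (cos φ cos λ, cos φ sin λ, sin φ).
The central angle between the endpoints is δ = arccos(p₁·p₂) ≈ 1.681 rad (96.3°). The total great-circle distance is δ·R ≈ 1.681 × 6371 ≈ 10707 km, so the target fraction is f = 7000/10707 ≈ 0.654.
Interpolate at f ≈ 0.654 with slerp weights a = sin((1−f)δ)/sin δ ≈ 0.553, b = sin(fδ)/sin δ ≈ 0.896.
p = a·p₁ + b·p₂ ≈ (-0.097, 0.659, 0.746); φ = arcsin(p_z) ≈ 48.21°, λ = atan2(p_y, p_x) ≈ 98.34°.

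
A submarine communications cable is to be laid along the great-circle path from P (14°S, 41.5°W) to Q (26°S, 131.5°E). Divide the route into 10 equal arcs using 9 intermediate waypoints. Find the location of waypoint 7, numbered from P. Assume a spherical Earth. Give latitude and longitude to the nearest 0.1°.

≈ (66.4°S, 113.9°E)

From cos δ = sin φ₁ sin φ₂ + cos φ₁ cos φ₂ cos Δλ, the central angle is δ ≈ 2.433 rad (139.4°).
Interpolate at f = 7/10 with slerp weights a = sin((1−f)δ)/sin δ ≈ 1.025, b = sin(fδ)/sin δ ≈ 1.524.
p = a·p₁ + b·p₂ ≈ (-0.163, 0.367, -0.916); φ = arcsin(p_z) ≈ -66.36°, λ = atan2(p_y, p_x) ≈ 113.90°.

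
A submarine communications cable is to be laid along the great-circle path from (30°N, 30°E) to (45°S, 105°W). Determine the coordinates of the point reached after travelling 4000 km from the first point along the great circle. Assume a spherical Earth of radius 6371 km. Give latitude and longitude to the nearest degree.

Convert each endpoint to a unit vector on the sphere (x = cos φ cos λ, y = cos φ sin λ, z = sin φ).
The central angle between the endpoints is δ = arccos(p₁·p₂) ≈ 2.476 rad (141.9°). The total great-circle distance is δ·R ≈ 2.476 × 6371 ≈ 15775 km, so the target fraction is f = 4000/15775 ≈ 0.254.
Interpolate at f ≈ 0.254 with slerp weights a = sin((1−f)δ)/sin δ ≈ 1.558, b = sin(fδ)/sin δ ≈ 0.951.
p = a·p₁ + b·p₂ ≈ (0.994, 0.025, 0.106); φ = arcsin(p_z) ≈ 6.09°, λ = atan2(p_y, p_x) ≈ 1.42°.

≈ (6°N, 1°E)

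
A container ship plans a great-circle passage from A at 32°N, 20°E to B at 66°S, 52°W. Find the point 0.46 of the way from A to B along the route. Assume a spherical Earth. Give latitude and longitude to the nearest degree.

From cos δ = sin φ₁ sin φ₂ + cos φ₁ cos φ₂ cos Δλ, the central angle is δ ≈ 1.958 rad (112.2°).
Interpolate at f = 0.46 with slerp weights a = sin((1−f)δ)/sin δ ≈ 0.941, b = sin(fδ)/sin δ ≈ 0.846.
p = a·p₁ + b·p₂ ≈ (0.962, 0.002, -0.275); φ = arcsin(p_z) ≈ -15.95°, λ = atan2(p_y, p_x) ≈ 0.09°.

≈ 16°S, 0°E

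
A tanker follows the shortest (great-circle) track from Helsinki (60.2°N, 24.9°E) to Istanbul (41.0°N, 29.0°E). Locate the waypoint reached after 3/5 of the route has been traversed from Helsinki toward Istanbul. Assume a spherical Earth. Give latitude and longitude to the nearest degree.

Convert each endpoint to a unit vector on the sphere (x = cos φ cos λ, y = cos φ sin λ, z = sin φ).
The central angle between the endpoints is δ = arccos(p₁·p₂) ≈ 0.338 rad (19.4°).
Interpolate at f = 3/5 with slerp weights a = sin((1−f)δ)/sin δ ≈ 0.406, b = sin(fδ)/sin δ ≈ 0.607.
p = a·p₁ + b·p₂ ≈ (0.584, 0.307, 0.751); φ = arcsin(p_z) ≈ 48.70°, λ = atan2(p_y, p_x) ≈ 27.75°.

≈ 49°N, 28°E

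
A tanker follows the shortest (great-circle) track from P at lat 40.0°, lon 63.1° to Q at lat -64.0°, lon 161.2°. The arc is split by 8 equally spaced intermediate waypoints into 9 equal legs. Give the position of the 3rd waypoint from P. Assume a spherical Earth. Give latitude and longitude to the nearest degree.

Convert each endpoint to a unit vector on the sphere (x = cos φ cos λ, y = cos φ sin λ, z = sin φ).
The central angle between the endpoints is δ = arccos(p₁·p₂) ≈ 2.246 rad (128.7°).
Interpolate at f = 3/9 with slerp weights a = sin((1−f)δ)/sin δ ≈ 1.278, b = sin(fδ)/sin δ ≈ 0.872.
p = a·p₁ + b·p₂ ≈ (0.081, 0.996, 0.038); φ = arcsin(p_z) ≈ 2.15°, λ = atan2(p_y, p_x) ≈ 85.35°.

≈ lat 2°, lon 85°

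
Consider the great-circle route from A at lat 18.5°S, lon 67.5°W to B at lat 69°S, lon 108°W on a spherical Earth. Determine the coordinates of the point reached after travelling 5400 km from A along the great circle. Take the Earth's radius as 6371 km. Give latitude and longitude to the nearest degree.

≈ lat 63°S, lon 95°W

Write both endpoints as unit vectors p₁, p₂ with components (cos φ cos λ, cos φ sin λ, sin φ).
The central angle between the endpoints is δ = arccos(p₁·p₂) ≈ 0.983 rad (56.3°). The total great-circle distance is δ·R ≈ 0.983 × 6371 ≈ 6262 km, so the target fraction is f = 5400/6262 ≈ 0.862.
Interpolate at f ≈ 0.862 with slerp weights a = sin((1−f)δ)/sin δ ≈ 0.162, b = sin(fδ)/sin δ ≈ 0.901.
p = a·p₁ + b·p₂ ≈ (-0.041, -0.449, -0.893); φ = arcsin(p_z) ≈ -63.20°, λ = atan2(p_y, p_x) ≈ -95.21°.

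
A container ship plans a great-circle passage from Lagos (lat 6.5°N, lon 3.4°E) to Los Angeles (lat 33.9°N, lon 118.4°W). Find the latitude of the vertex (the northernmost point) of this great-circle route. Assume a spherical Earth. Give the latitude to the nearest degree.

≈ 41°N

The great circle lies in the plane with unit normal n̂ = (p₁ × p₂)/|p₁ × p₂|.
Here n̂_z ≈ -0.755; the vertex latitude is φ_max = arccos|n̂_z| ≈ 41.0°.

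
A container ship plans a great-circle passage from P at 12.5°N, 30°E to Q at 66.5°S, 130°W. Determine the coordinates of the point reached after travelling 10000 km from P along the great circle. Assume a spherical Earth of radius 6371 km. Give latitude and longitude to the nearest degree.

≈ 74°S, 8°W

Write both endpoints as unit vectors p₁, p₂ with components (cos φ cos λ, cos φ sin λ, sin φ).
The central angle between the endpoints is δ = arccos(p₁·p₂) ≈ 2.170 rad (124.4°). The total great-circle distance is δ·R ≈ 2.170 × 6371 ≈ 13828 km, so the target fraction is f = 10000/13828 ≈ 0.723.
Interpolate at f ≈ 0.723 with slerp weights a = sin((1−f)δ)/sin δ ≈ 0.685, b = sin(fδ)/sin δ ≈ 1.211.
p = a·p₁ + b·p₂ ≈ (0.268, -0.036, -0.963); φ = arcsin(p_z) ≈ -74.29°, λ = atan2(p_y, p_x) ≈ -7.59°.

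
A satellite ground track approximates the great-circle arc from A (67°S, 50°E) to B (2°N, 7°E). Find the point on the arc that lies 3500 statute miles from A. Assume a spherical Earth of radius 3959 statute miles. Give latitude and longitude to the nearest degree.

Convert each endpoint to a unit vector on the sphere (x = cos φ cos λ, y = cos φ sin λ, z = sin φ).
The central angle between the endpoints is δ = arccos(p₁·p₂) ≈ 1.315 rad (75.3°). The total great-circle distance is δ·R ≈ 1.315 × 3959 ≈ 5204 mi, so the target fraction is f = 3500/5204 ≈ 0.673.
Interpolate at f ≈ 0.673 with slerp weights a = sin((1−f)δ)/sin δ ≈ 0.431, b = sin(fδ)/sin δ ≈ 0.799.
p = a·p₁ + b·p₂ ≈ (0.901, 0.226, -0.369); φ = arcsin(p_z) ≈ -21.67°, λ = atan2(p_y, p_x) ≈ 14.11°.

≈ (22°S, 14°E)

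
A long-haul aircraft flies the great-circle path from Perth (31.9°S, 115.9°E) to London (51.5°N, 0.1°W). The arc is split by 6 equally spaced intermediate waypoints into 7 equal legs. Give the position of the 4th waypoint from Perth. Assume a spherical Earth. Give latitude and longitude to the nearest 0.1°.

Convert each endpoint to a unit vector on the sphere (x = cos φ cos λ, y = cos φ sin λ, z = sin φ).
The central angle between the endpoints is δ = arccos(p₁·p₂) ≈ 2.272 rad (130.2°).
Interpolate at f = 4/7 with slerp weights a = sin((1−f)δ)/sin δ ≈ 1.083, b = sin(fδ)/sin δ ≈ 1.261.
p = a·p₁ + b·p₂ ≈ (0.383, 0.825, 0.415); φ = arcsin(p_z) ≈ 24.49°, λ = atan2(p_y, p_x) ≈ 65.09°.

≈ 24.5°N, 65.1°E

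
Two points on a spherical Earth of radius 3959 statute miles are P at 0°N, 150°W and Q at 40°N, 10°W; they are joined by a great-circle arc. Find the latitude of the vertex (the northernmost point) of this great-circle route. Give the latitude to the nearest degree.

≈ 53°N

The great circle lies in the plane with unit normal n̂ = (p₁ × p₂)/|p₁ × p₂|.
Here n̂_z ≈ +0.608; the vertex latitude is φ_max = arccos|n̂_z| ≈ 52.5°.
Check via Clairaut: cos φ_max = |cos φ₁| · sin C = cos(0.0°)·sin(37.5°) ≈ 0.608, again giving ≈ 52.5°.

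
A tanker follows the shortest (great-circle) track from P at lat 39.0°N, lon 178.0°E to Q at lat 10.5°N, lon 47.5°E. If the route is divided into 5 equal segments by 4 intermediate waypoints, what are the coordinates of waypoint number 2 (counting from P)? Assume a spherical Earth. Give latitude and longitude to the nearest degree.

From cos δ = sin φ₁ sin φ₂ + cos φ₁ cos φ₂ cos Δλ, the central angle is δ ≈ 1.962 rad (112.4°).
Interpolate at f = 2/5 with slerp weights a = sin((1−f)δ)/sin δ ≈ 0.999, b = sin(fδ)/sin δ ≈ 0.765.
p = a·p₁ + b·p₂ ≈ (-0.268, 0.581, 0.768); φ = arcsin(p_z) ≈ 50.19°, λ = atan2(p_y, p_x) ≈ 114.76°.

≈ lat 50°N, lon 115°E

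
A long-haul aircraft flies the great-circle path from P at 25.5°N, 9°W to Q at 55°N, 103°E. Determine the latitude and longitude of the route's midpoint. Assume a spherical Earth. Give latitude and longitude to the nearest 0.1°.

≈ 55.2°N, 28.7°E

Convert each endpoint to a unit vector on the sphere (x = cos φ cos λ, y = cos φ sin λ, z = sin φ).
The central angle between the endpoints is δ = arccos(p₁·p₂) ≈ 1.411 rad (80.9°).
Interpolate at f = 1/2 with slerp weights a = sin((1−f)δ)/sin δ ≈ 0.657, b = sin(fδ)/sin δ ≈ 0.657.
p = a·p₁ + b·p₂ ≈ (0.501, 0.274, 0.821); φ = arcsin(p_z) ≈ 55.17°, λ = atan2(p_y, p_x) ≈ 28.71°.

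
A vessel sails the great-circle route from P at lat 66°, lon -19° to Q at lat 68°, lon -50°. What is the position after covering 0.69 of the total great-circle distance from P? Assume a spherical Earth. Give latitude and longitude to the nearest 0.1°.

From cos δ = sin φ₁ sin φ₂ + cos φ₁ cos φ₂ cos Δλ, the central angle is δ ≈ 0.212 rad (12.1°).
Interpolate at f = 0.69 with slerp weights a = sin((1−f)δ)/sin δ ≈ 0.312, b = sin(fδ)/sin δ ≈ 0.693.
p = a·p₁ + b·p₂ ≈ (0.287, -0.240, 0.927); φ = arcsin(p_z) ≈ 68.03°, λ = atan2(p_y, p_x) ≈ -39.93°.

≈ lat 68.0°, lon -39.9°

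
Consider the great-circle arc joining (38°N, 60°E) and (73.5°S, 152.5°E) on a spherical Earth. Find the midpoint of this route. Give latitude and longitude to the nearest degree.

≈ (23°S, 80°E)

From cos δ = sin φ₁ sin φ₂ + cos φ₁ cos φ₂ cos Δλ, the central angle is δ ≈ 2.214 rad (126.9°).
Interpolate at f = 1/2 with slerp weights a = sin((1−f)δ)/sin δ ≈ 1.118, b = sin(fδ)/sin δ ≈ 1.118.
p = a·p₁ + b·p₂ ≈ (0.159, 0.910, -0.384); φ = arcsin(p_z) ≈ -22.56°, λ = atan2(p_y, p_x) ≈ 80.09°.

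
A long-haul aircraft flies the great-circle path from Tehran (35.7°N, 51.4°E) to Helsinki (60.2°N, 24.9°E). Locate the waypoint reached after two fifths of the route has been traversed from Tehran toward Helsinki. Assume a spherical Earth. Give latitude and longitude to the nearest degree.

≈ (46°N, 44°E)

Write both endpoints as unit vectors p₁, p₂ with components (cos φ cos λ, cos φ sin λ, sin φ).
The central angle between the endpoints is δ = arccos(p₁·p₂) ≈ 0.521 rad (29.8°).
Interpolate at f = 2/5 with slerp weights a = sin((1−f)δ)/sin δ ≈ 0.618, b = sin(fδ)/sin δ ≈ 0.416.
p = a·p₁ + b·p₂ ≈ (0.500, 0.479, 0.721); φ = arcsin(p_z) ≈ 46.15°, λ = atan2(p_y, p_x) ≈ 43.75°.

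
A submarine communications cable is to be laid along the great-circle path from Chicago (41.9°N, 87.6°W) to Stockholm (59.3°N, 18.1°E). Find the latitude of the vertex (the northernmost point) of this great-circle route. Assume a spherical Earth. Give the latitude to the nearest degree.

The great circle lies in the plane with unit normal n̂ = (p₁ × p₂)/|p₁ × p₂|.
Here n̂_z ≈ +0.415; the vertex latitude is φ_max = arccos|n̂_z| ≈ 65.5°.
Check via Clairaut: cos φ_max = |cos φ₁| · sin C = cos(41.9°)·sin(33.9°) ≈ 0.415, again giving ≈ 65.5°.

≈ 65°N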